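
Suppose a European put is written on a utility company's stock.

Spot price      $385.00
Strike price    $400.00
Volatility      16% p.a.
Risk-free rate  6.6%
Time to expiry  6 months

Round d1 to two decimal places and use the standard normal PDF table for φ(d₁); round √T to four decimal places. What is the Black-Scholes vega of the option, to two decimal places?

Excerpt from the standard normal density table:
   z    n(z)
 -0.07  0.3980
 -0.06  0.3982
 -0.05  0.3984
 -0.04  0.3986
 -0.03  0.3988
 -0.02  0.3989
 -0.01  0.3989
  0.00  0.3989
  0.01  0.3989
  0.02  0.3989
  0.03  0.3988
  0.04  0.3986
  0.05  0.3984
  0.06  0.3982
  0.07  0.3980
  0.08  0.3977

108.59

σ√T = 0.16 × 0.7071 = 0.1131
ln(S/K) + (r + σ²/2)T = ln(385/400) + (0.066 + 0.16²/2)·0.5 = -0.0382 + 0.0394 = 0.0012
d₁ = 0.0012 / 0.1131 = 0.0104 ⇒ 0.01
√T = √0.5 = 0.7071
φ(d₁) = φ(0.01) = 0.3989
vega = S·φ(d₁)·√T = 385·0.3989·0.7071 = 108.5939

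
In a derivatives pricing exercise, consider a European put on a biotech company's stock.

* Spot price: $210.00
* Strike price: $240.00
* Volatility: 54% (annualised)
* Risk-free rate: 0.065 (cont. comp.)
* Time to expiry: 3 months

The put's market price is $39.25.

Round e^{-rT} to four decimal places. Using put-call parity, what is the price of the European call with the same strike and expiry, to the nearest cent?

e^(−rT) = e^(−0.065·0.25) = 0.9839
Put-call parity: C − P = S − K·e^(−rT) = 210 − 240·0.9839 = 210 − 236.1360 = -26.1360
C = P + (C − P) = 39.25 + (-26.1360) = 13.1140

$13.11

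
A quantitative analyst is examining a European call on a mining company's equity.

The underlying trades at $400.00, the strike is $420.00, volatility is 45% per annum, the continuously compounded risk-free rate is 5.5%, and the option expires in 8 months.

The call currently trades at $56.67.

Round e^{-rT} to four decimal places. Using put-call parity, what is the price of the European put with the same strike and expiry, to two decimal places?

e^(−rT) = e^(−0.055·0.6667) = 0.9640
Put-call parity: C − P = S − K·e^(−rT) = 400 − 420·0.9640 = 400 − 404.8800 = -4.8800
P = C − (C − P) = 56.67 − (-4.8800) = 61.5500

$61.55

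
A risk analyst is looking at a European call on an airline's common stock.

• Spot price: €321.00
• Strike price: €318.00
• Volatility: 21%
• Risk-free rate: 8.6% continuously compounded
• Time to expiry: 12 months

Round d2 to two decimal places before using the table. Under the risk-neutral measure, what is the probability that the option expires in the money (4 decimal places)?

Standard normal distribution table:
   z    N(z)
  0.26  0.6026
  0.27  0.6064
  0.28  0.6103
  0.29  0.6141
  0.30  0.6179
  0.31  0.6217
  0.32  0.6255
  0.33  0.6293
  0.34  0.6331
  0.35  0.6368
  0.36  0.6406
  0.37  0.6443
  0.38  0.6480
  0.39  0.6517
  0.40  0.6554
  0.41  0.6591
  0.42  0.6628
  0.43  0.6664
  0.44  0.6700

σ√T = 0.21·√1 = 0.2100
d₁ = [ln(321/318) + (0.086 + ½·0.21²)·1] / (σ√T) = (0.0094 + 0.1080) / 0.2100 = 0.5592 → 0.56
d₂ = 0.5592 − 0.2100 = 0.3492 → 0.35
Pr(exercise) under Q = N(d₂) = 0.6368

0.6368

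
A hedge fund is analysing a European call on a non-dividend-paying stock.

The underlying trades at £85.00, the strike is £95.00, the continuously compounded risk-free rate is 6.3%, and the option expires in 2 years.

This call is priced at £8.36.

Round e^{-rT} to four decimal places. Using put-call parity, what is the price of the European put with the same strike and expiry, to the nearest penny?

e^(−rT) = e^(−0.063·2) = 0.8816
Put-call parity: C − P = S − K·e^(−rT) = 85 − 95·0.8816 = 85 − 83.7520 = 1.2480
P = C − (C − P) = 8.36 − (1.2480) = 7.1120

£7.11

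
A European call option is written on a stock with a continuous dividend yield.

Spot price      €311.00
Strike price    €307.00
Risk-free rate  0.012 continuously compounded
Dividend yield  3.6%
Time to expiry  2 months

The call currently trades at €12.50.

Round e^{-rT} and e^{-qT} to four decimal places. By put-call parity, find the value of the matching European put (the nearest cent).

e^(−qT) = e^(−0.036·0.1667) = 0.9940;  e^(−rT) = e^(−0.012·0.1667) = 0.9980
Put-call parity: C − P = S·e^(−qT) − K·e^(−rT) = 311·0.9940 − 307·0.9980 = 309.1340 − 306.3860 = 2.7480
P = C − (C − P) = 12.50 − (2.7480) = 9.7520

€9.75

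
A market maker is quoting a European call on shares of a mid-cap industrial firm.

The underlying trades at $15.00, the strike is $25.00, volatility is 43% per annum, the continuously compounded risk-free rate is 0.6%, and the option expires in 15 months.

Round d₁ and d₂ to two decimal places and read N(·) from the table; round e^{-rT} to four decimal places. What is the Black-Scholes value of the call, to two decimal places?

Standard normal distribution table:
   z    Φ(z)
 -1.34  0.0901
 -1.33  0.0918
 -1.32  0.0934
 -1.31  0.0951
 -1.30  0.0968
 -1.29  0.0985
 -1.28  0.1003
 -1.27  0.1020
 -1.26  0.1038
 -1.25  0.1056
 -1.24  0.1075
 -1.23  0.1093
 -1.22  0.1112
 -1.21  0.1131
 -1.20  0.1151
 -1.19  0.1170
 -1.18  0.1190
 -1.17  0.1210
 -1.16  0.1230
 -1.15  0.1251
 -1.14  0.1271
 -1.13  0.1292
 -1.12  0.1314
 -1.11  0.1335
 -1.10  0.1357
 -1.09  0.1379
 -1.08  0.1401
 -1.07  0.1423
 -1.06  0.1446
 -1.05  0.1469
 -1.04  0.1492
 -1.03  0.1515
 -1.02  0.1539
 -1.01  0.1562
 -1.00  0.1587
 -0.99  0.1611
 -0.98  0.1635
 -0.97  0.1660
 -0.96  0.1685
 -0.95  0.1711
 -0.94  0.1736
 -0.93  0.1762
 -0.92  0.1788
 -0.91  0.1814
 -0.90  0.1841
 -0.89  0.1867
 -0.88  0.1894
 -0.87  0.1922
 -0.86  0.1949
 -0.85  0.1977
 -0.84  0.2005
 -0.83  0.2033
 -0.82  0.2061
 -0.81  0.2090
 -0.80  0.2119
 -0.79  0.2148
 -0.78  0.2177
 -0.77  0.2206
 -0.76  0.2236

$0.69

σ√T = 0.43·√1.25 = 0.4808
d₁ = [ln(15/25) + (0.006 + 0.43²/2)·1.25] / 0.4808 = [-0.5108 + 0.1231] / 0.4808 = -0.8066 ⇒ -0.81
d₂ = d₁ − σ√T = -0.8066 − 0.4808 = -1.2873 ⇒ -1.29
exp(−rT) = exp(−0.006·1.25) = 0.9925
N(d₁) = N(-0.81) = 0.2090;  N(d₂) = N(-1.29) = 0.0985
C = 15·0.2090 − 25·0.9925·0.0985 = 3.1350 − 2.4440 = 0.6910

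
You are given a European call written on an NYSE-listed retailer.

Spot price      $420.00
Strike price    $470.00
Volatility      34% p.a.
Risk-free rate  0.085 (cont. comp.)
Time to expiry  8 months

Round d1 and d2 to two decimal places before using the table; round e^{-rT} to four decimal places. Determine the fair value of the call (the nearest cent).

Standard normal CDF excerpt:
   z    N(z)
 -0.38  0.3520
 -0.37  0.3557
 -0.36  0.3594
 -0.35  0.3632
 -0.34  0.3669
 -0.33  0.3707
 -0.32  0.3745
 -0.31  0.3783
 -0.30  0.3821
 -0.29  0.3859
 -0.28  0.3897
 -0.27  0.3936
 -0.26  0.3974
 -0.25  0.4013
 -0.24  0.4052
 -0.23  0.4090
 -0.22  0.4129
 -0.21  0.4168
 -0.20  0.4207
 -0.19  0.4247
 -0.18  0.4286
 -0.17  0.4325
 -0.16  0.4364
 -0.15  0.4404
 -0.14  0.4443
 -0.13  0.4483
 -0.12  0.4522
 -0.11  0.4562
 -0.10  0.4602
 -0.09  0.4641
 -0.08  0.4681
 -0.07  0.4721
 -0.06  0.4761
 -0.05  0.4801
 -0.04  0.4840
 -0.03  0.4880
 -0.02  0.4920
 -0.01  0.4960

σ√T = 0.34 × 0.8165 = 0.2776
d₁ = [ln(420/470) + (0.085 + ½·0.34²)·0.6667] / (σ√T) = (-0.1125 + 0.0952) / 0.2776 = -0.0622 ≈ -0.06
d₂ = -0.0622 − 0.2776 = -0.3398 ≈ -0.34
e^(−rT) = e^(−0.085·0.6667) = 0.9449
C = 420·N(-0.06) − 470·0.9449·N(-0.34) = 420·0.4761 − 470·0.9449·0.3669 = 199.9620 − 162.9414 = 37.0206

$37.02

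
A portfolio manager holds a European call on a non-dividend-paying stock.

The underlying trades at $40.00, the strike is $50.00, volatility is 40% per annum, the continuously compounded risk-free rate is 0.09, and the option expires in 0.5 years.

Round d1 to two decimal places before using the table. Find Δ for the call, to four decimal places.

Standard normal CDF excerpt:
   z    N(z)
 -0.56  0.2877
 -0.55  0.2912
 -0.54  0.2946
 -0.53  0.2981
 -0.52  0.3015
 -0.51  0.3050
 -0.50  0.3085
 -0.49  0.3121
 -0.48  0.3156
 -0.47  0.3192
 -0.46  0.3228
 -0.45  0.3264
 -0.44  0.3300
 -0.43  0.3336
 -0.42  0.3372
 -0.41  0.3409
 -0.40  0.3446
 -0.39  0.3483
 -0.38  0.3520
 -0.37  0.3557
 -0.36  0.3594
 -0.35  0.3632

T = 0.5;  σ√T = 0.2828
d₁ = [ln(40/50) + (0.09 + ½·0.4²)·0.5] / (σ√T) = (-0.2231 + 0.0850) / 0.2828 = -0.4884 which rounds to -0.49
N(d₁) = N(-0.49) = 0.3121
Δ_call = N(d₁) = 0.3121

0.3121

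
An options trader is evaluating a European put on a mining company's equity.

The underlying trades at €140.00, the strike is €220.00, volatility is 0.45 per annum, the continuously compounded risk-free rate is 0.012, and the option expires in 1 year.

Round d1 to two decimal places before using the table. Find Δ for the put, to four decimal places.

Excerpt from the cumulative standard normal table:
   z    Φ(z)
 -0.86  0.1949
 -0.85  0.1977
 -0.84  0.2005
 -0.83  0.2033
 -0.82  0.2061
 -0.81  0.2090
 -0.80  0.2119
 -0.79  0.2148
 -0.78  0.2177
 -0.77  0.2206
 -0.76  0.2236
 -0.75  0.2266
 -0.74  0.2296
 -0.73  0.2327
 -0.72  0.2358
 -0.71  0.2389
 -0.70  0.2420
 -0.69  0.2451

-0.7734

σ√T = 0.45 × 1.0000 = 0.4500
d₁ = [ln(140/220) + (0.012 + 0.45²/2)·1] / 0.4500 = [-0.4520 + 0.1133] / 0.4500 = -0.7527 ≈ -0.75
N(d₁) = N(-0.75) = 0.2266
Δ_put = N(d₁) − 1 = 0.2266 − 1 = -0.7734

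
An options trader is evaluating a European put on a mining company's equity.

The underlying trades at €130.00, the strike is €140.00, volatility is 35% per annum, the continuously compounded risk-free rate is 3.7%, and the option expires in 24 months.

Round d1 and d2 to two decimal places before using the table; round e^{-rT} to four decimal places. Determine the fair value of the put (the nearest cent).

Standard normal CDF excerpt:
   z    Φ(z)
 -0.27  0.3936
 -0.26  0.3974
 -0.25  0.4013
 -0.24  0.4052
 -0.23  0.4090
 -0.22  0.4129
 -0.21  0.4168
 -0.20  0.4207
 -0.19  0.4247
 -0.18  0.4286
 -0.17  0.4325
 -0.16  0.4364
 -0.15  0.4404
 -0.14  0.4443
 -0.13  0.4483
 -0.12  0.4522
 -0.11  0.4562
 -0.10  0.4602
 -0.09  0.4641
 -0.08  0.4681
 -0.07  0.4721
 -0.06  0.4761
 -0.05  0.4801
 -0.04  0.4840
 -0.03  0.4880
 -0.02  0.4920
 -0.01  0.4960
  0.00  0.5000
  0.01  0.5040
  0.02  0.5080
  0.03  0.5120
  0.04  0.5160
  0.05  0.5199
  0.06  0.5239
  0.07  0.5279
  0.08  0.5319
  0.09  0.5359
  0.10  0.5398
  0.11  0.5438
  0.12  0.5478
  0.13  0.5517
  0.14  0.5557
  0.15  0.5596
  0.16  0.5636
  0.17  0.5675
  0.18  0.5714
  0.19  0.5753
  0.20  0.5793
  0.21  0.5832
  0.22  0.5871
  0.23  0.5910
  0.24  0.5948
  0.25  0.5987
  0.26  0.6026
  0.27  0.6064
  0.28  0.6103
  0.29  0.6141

T = 2;  σ√T = 0.4950
d₁ = [ln(130/140) + (0.037 + ½·0.35²)·2] / (σ√T) = (-0.0741 + 0.1965) / 0.4950 = 0.2473 ⇒ 0.25
d₂ = 0.2473 − 0.4950 = -0.2477 ⇒ -0.25
exp(−rT) = exp(−0.037·2) = 0.9287
N(−d₂) = N(0.25) = 0.5987;  N(−d₁) = N(-0.25) = 0.4013
P = 140·0.9287·0.5987 − 130·0.4013 = 77.8418 − 52.1690 = 25.6728

€25.67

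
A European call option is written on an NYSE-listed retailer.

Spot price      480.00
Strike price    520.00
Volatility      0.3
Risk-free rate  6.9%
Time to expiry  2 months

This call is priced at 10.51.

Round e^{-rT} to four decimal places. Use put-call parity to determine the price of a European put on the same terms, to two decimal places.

44.58

e^(−rT) = e^(−0.069·0.1667) = 0.9886
Put-call parity: C − P = S − K·e^(−rT) = 480 − 520·0.9886 = 480 − 514.0720 = -34.0720
P = C − (C − P) = 10.51 − (-34.0720) = 44.5820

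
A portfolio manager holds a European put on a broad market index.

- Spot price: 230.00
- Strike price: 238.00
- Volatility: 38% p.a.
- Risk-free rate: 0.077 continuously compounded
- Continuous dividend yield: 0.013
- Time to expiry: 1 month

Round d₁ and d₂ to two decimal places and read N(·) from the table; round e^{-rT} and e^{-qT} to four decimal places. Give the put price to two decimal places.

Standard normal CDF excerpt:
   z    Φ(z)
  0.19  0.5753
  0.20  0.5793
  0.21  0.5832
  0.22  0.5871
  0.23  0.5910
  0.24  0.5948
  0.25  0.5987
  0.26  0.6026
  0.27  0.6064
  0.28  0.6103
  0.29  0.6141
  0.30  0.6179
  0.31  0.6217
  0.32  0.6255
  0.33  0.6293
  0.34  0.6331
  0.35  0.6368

13.93

σ√T = 0.38 × 0.2887 = 0.1097
d₁ = [ln(230/238) + (0.077 − 0.013 + ½·0.38²)·0.08333] / (σ√T) = (-0.0342 + 0.0113) / 0.1097 = -0.2082 ≈ -0.21
d₂ = -0.2082 − 0.1097 = -0.3179 ≈ -0.32
e^(−qT) = e^(−0.013·0.08333) = 0.9989;  e^(−rT) = e^(−0.077·0.08333) = 0.9936
P = 238·0.9936·N(0.32) − 230·0.9989·N(0.21) = 238·0.9936·0.6255 − 230·0.9989·0.5832 = 147.9162 − 133.9885 = 13.9278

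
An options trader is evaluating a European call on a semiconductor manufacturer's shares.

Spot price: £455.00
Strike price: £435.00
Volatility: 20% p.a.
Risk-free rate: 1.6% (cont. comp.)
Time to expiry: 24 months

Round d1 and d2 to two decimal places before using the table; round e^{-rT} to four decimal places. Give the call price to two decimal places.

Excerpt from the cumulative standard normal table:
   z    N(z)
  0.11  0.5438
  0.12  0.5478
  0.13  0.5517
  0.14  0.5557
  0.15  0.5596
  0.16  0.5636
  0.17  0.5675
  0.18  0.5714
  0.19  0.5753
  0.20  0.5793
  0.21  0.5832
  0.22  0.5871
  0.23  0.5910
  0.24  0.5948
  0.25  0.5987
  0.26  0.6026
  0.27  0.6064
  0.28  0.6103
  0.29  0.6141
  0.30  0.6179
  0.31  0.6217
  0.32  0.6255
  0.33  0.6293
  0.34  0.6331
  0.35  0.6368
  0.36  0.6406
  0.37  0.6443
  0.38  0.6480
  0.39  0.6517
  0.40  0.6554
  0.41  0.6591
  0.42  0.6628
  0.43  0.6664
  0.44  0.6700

T = 2;  σ√T = 0.2828
d₁ = [ln(455/435) + (0.016 + ½·0.2²)·2] / (σ√T) = (0.0450 + 0.0720) / 0.2828 = 0.4135 which rounds to 0.41
d₂ = 0.4135 − 0.2828 = 0.1306 which rounds to 0.13
exp(−rT) = exp(−0.016·2) = 0.9685
N(d₁) = N(0.41) = 0.6591;  N(d₂) = N(0.13) = 0.5517
C = 455·0.6591 − 435·0.9685·0.5517 = 299.8905 − 232.4298 = 67.4607

£67.46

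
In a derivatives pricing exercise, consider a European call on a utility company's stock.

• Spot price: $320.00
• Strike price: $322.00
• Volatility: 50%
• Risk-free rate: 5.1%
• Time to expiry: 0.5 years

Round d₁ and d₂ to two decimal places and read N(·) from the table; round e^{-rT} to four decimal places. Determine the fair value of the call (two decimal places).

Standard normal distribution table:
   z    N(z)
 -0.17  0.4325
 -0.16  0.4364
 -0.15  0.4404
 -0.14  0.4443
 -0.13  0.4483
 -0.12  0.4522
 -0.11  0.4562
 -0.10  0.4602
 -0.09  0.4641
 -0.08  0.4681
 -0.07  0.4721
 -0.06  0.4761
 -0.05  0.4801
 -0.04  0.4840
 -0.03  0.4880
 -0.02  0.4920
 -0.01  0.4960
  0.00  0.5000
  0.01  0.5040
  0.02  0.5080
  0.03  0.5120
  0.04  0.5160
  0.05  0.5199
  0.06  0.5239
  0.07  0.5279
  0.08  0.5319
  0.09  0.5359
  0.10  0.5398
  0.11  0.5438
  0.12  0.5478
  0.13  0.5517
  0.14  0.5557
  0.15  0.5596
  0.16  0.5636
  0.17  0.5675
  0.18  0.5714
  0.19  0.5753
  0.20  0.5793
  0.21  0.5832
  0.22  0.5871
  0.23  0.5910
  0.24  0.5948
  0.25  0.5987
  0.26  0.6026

$47.18

σ√T = 0.5 × 0.7071 = 0.3536
d₁ = [ln(320/322) + (0.051 + 0.5²/2)·0.5] / 0.3536 = [-0.0062 + 0.0880] / 0.3536 = 0.2313 → 0.23
d₂ = d₁ − σ√T = 0.2313 − 0.3536 = -0.1223 → -0.12
e^(−rT) = e^(−0.051·0.5) = 0.9748
C = 320·N(0.23) − 322·0.9748·N(-0.12) = 320·0.5910 − 322·0.9748·0.4522 = 189.1200 − 141.9391 = 47.1809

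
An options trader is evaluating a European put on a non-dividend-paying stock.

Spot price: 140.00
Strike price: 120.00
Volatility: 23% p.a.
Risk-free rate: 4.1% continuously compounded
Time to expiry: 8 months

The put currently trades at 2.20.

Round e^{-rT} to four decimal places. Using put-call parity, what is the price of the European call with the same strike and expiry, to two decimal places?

25.44

exp(−rT) = exp(−0.041·0.6667) = 0.9730
Put-call parity: C − P = S − K·e^(−rT) = 140 − 120·0.9730 = 140 − 116.7600 = 23.2400
C = P + (C − P) = 2.20 + (23.2400) = 25.4400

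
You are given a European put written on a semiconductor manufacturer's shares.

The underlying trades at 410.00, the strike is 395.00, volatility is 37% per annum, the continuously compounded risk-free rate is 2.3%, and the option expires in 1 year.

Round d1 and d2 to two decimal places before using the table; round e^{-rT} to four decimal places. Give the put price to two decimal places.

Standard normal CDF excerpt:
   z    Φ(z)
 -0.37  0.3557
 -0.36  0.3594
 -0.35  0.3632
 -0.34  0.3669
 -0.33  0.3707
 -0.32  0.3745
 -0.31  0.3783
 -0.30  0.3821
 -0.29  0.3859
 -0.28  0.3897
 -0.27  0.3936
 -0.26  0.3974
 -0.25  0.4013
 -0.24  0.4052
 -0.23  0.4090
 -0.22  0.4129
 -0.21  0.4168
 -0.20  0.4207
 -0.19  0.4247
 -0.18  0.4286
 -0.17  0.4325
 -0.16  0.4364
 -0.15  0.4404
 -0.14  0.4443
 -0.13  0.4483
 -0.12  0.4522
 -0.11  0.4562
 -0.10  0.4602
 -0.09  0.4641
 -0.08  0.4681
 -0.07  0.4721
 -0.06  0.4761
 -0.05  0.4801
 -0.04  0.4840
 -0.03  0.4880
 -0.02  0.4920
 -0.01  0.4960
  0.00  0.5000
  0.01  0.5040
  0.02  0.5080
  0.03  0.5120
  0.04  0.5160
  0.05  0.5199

σ√T = 0.37 × 1.0000 = 0.3700
d₁ = [ln(410/395) + (0.023 + 0.37²/2)·1] / 0.3700 = [0.0373 + 0.0915] / 0.3700 = 0.3479 ⇒ 0.35
d₂ = d₁ − σ√T = 0.3479 − 0.3700 = -0.0221 ⇒ -0.02
e^(−rT) = e^(−0.023·1) = 0.9773
N(−d₂) = N(0.02) = 0.5080;  N(−d₁) = N(-0.35) = 0.3632
P = 395·0.9773·0.5080 − 410·0.3632 = 196.1050 − 148.9120 = 47.1930

47.19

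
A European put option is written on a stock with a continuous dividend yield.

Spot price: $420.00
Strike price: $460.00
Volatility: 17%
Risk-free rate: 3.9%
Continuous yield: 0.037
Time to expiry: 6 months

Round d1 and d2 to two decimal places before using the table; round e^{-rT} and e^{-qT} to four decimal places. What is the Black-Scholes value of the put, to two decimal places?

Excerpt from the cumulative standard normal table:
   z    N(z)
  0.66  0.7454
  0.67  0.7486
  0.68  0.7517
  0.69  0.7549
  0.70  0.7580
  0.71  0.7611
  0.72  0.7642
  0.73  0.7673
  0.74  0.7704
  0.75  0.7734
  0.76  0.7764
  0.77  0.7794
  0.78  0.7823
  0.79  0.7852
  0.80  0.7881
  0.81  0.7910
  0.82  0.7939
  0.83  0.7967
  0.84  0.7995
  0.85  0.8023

$45.58

σ√T = 0.17·√0.5 = 0.1202
d₁ = [ln(420/460) + (0.039 − 0.037 + ½·0.17²)·0.5] / (σ√T) = (-0.0910 + 0.0082) / 0.1202 = -0.6884 which rounds to -0.69
d₂ = -0.6884 − 0.1202 = -0.8086 which rounds to -0.81
exp(−qT) = exp(−0.037·0.5) = 0.9817;  exp(−rT) = exp(−0.039·0.5) = 0.9807
P = 460·0.9807·N(0.81) − 420·0.9817·N(0.69) = 460·0.9807·0.7910 − 420·0.9817·0.7549 = 356.8375 − 311.2558 = 45.5817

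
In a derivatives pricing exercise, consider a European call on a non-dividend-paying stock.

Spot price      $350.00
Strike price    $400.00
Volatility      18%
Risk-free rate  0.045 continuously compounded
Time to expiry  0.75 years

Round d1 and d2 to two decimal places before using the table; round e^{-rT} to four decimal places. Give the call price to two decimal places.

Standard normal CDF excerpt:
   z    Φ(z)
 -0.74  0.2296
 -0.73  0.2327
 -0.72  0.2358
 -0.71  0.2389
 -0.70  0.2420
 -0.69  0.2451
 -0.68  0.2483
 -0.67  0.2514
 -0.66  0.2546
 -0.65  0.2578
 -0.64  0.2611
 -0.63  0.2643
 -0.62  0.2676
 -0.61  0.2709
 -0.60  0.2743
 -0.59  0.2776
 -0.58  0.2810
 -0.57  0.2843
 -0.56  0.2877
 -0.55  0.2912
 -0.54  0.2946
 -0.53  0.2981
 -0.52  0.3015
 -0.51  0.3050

T = 0.75;  σ√T = 0.1559
d₁ = [ln(350/400) + (0.045 + 0.18²/2)·0.75] / 0.1559 = [-0.1335 + 0.0459] / 0.1559 = -0.5622 which rounds to -0.56
d₂ = d₁ − σ√T = -0.5622 − 0.1559 = -0.7180 which rounds to -0.72
exp(−rT) = exp(−0.045·0.75) = 0.9668
C = 350·N(-0.56) − 400·0.9668·N(-0.72) = 350·0.2877 − 400·0.9668·0.2358 = 100.6950 − 91.1886 = 9.5064

$9.51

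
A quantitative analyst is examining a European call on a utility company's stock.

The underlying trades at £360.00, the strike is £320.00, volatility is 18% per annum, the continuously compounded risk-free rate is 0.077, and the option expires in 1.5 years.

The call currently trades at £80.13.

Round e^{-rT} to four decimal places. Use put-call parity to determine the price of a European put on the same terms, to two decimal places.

£5.22

e^(−rT) = e^(−0.077·1.5) = 0.8909
Put-call parity: C − P = S − K·e^(−rT) = 360 − 320·0.8909 = 360 − 285.0880 = 74.9120
P = C − (C − P) = 80.13 − (74.9120) = 5.2180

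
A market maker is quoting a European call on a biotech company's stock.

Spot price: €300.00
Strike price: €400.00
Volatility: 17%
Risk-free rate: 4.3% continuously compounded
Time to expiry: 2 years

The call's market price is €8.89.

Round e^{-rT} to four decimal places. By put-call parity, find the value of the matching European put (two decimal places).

e^(−rT) = e^(−0.043·2) = 0.9176
Put-call parity: C − P = S − K·e^(−rT) = 300 − 400·0.9176 = 300 − 367.0400 = -67.0400
P = C − (C − P) = 8.89 − (-67.0400) = 75.9300

€75.93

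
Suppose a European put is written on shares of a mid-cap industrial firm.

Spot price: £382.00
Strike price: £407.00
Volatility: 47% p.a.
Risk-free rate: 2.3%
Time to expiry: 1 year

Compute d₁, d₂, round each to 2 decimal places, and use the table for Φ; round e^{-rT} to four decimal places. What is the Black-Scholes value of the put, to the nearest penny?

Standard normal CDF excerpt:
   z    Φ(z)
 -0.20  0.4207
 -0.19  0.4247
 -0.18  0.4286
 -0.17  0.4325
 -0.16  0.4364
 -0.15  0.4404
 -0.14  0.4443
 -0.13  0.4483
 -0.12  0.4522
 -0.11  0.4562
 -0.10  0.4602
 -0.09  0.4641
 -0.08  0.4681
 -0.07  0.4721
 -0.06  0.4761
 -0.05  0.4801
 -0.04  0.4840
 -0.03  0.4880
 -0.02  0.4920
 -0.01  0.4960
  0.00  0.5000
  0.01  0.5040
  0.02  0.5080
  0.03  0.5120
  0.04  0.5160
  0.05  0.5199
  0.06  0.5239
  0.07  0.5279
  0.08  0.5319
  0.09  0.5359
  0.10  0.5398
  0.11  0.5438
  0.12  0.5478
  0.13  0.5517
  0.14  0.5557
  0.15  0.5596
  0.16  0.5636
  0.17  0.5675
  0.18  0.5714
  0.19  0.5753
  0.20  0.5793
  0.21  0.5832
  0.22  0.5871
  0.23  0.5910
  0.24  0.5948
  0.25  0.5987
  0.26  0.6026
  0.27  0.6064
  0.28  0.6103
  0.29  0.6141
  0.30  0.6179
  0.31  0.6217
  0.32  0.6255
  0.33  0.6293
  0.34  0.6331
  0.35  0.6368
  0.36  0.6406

£80.57

σ√T = 0.47 × 1.0000 = 0.4700
d₁ = [ln(382/407) + (0.023 + ½·0.47²)·1] / (σ√T) = (-0.0634 + 0.1334) / 0.4700 = 0.1491 ⇒ 0.15
d₂ = 0.1491 − 0.4700 = -0.3209 ⇒ -0.32
exp(−rT) = exp(−0.023·1) = 0.9773
N(−d₂) = N(0.32) = 0.6255;  N(−d₁) = N(-0.15) = 0.4404
P = 407·0.9773·0.6255 − 382·0.4404 = 248.7996 − 168.2328 = 80.5668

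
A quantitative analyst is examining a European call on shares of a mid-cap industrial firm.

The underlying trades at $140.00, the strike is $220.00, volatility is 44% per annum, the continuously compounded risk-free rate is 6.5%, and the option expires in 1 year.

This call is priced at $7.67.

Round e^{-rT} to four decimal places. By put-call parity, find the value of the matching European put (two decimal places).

$73.83

exp(−rT) = exp(−0.065·1) = 0.9371
Put-call parity: C − P = S − K·e^(−rT) = 140 − 220·0.9371 = 140 − 206.1620 = -66.1620
P = C − (C − P) = 7.67 − (-66.1620) = 73.8320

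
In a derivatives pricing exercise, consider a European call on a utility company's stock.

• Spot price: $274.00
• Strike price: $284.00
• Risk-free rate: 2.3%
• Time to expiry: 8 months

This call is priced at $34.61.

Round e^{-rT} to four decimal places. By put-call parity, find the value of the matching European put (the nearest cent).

exp(−rT) = exp(−0.023·0.6667) = 0.9848
Put-call parity: C − P = S − K·e^(−rT) = 274 − 284·0.9848 = 274 − 279.6832 = -5.6832
P = C − (C − P) = 34.61 − (-5.6832) = 40.2932

$40.29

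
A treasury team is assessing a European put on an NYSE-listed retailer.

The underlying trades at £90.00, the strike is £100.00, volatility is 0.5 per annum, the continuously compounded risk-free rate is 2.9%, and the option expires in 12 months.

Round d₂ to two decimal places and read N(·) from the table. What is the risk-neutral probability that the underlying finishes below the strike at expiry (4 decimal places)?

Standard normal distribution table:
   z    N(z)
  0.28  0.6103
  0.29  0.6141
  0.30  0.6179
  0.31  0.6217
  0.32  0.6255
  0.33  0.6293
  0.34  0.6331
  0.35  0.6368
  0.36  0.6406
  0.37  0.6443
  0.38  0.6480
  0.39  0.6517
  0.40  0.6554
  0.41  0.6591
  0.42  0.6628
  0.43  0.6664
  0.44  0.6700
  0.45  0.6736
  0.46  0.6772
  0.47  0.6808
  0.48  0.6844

0.6554

σ√T = 0.5 × 1.0000 = 0.5000
d₁ = [ln(90/100) + (0.029 + 0.5²/2)·1] / 0.5000 = [-0.1054 + 0.1540] / 0.5000 = 0.0973 ≈ 0.10
d₂ = d₁ − σ√T = 0.0973 − 0.5000 = -0.4027 ≈ -0.40
Risk-neutral Pr[S_T < K] = N(−d₂) = N(0.40) = 0.6554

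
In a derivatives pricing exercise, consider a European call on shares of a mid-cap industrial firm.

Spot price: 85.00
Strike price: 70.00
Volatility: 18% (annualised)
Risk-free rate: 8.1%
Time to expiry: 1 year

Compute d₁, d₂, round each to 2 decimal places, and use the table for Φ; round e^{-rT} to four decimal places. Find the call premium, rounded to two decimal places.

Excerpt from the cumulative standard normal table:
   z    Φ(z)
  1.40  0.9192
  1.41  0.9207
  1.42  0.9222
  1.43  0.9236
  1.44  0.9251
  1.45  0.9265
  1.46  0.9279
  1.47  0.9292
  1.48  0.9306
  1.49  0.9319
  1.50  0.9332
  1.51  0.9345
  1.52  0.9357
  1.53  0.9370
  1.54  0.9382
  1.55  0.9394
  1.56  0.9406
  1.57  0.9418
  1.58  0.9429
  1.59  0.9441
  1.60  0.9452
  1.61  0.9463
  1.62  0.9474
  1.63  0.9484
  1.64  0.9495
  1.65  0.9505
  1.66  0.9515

σ√T = 0.18·√1 = 0.1800
ln(S/K) + (r + σ²/2)T = ln(85/70) + (0.081 + 0.18²/2)·1 = 0.1942 + 0.0972 = 0.2914
d₁ = 0.2914 / 0.1800 = 1.6186 → 1.62
d₂ = d₁ − σ√T = 1.6186 − 0.1800 = 1.4386 → 1.44
exp(−rT) = exp(−0.081·1) = 0.9222
C = 85·N(1.62) − 70·0.9222·N(1.44) = 85·0.9474 − 70·0.9222·0.9251 = 80.5290 − 59.7189 = 20.8101

20.81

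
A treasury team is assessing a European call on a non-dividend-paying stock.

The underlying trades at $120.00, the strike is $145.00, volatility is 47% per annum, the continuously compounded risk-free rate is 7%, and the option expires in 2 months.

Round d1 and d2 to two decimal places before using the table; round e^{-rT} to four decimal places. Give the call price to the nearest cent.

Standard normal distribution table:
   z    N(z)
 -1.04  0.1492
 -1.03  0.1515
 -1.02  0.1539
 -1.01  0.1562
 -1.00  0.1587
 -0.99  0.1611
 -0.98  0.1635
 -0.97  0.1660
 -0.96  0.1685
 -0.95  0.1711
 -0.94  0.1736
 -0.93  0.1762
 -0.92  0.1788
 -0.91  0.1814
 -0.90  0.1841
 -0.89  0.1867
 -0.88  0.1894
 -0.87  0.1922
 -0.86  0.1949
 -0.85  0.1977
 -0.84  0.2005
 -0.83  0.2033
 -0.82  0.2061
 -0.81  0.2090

T = 0.1667;  σ√T = 0.1919
d₁ = [ln(120/145) + (0.07 + ½·0.47²)·0.1667] / (σ√T) = (-0.1892 + 0.0301) / 0.1919 = -0.8295 ⇒ -0.83
d₂ = -0.8295 − 0.1919 = -1.0214 ⇒ -1.02
exp(−rT) = exp(−0.07·0.1667) = 0.9884
N(d₁) = N(-0.83) = 0.2033;  N(d₂) = N(-1.02) = 0.1539
C = 120·0.2033 − 145·0.9884·0.1539 = 24.3960 − 22.0566 = 2.3394

$2.34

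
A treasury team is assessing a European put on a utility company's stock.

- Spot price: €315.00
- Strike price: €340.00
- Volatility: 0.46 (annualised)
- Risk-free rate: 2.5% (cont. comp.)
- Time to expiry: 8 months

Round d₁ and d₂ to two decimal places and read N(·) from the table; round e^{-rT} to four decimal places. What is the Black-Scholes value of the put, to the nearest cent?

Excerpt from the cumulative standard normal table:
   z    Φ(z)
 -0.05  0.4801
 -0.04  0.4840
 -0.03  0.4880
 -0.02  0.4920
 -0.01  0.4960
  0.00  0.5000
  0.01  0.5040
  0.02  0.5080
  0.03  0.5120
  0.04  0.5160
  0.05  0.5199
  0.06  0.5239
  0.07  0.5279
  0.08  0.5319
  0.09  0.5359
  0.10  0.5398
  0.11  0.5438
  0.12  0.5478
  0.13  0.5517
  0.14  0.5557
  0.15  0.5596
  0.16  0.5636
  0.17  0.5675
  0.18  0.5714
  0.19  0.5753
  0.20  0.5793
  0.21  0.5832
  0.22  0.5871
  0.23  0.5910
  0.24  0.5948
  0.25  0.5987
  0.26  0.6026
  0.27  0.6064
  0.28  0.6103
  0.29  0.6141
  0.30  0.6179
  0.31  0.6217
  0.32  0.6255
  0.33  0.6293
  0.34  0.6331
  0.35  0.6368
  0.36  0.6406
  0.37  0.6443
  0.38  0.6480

σ√T = 0.46·√0.6667 = 0.3756
d₁ = [ln(315/340) + (0.025 + 0.46²/2)·0.6667] / 0.3756 = [-0.0764 + 0.0872] / 0.3756 = 0.0288 → 0.03
d₂ = d₁ − σ√T = 0.0288 − 0.3756 = -0.3468 → -0.35
e^(−rT) = e^(−0.025·0.6667) = 0.9835
N(−d₂) = N(0.35) = 0.6368;  N(−d₁) = N(-0.03) = 0.4880
P = 340·0.9835·0.6368 − 315·0.4880 = 212.9396 − 153.7200 = 59.2196

€59.22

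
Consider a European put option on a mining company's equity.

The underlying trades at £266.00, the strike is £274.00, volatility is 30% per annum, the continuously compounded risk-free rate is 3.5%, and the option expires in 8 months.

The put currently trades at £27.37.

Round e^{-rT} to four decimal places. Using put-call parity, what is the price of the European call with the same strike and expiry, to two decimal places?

£25.70

exp(−rT) = exp(−0.035·0.6667) = 0.9769
Put-call parity: C − P = S − K·e^(−rT) = 266 − 274·0.9769 = 266 − 267.6706 = -1.6706
C = P + (C − P) = 27.37 + (-1.6706) = 25.6994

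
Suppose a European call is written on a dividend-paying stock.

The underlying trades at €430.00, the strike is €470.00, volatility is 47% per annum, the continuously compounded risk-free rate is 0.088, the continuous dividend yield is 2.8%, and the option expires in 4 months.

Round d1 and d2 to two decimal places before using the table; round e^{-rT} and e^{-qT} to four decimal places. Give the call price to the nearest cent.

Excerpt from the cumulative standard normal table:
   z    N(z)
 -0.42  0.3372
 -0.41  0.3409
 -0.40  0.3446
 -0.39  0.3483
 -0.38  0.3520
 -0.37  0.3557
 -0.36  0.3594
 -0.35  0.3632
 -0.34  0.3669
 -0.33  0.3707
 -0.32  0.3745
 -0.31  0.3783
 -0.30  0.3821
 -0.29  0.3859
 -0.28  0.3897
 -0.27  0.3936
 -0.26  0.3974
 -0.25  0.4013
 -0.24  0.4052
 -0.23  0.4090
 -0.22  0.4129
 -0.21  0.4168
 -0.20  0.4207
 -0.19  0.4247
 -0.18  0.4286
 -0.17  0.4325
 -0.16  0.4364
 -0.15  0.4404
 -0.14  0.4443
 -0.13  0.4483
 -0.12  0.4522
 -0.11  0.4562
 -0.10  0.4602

T = 0.3333;  σ√T = 0.2714
d₁ = [ln(430/470) + (0.088 − 0.028 + 0.47²/2)·0.3333] / 0.2714 = [-0.0889 + 0.0568] / 0.2714 = -0.1184 ≈ -0.12
d₂ = d₁ − σ√T = -0.1184 − 0.2714 = -0.3898 ≈ -0.39
exp(−qT) = exp(−0.028·0.3333) = 0.9907;  exp(−rT) = exp(−0.088·0.3333) = 0.9711
C = 430·0.9907·N(-0.12) − 470·0.9711·N(-0.39) = 430·0.9907·0.4522 − 470·0.9711·0.3483 = 192.6377 − 158.9700 = 33.6676

€33.67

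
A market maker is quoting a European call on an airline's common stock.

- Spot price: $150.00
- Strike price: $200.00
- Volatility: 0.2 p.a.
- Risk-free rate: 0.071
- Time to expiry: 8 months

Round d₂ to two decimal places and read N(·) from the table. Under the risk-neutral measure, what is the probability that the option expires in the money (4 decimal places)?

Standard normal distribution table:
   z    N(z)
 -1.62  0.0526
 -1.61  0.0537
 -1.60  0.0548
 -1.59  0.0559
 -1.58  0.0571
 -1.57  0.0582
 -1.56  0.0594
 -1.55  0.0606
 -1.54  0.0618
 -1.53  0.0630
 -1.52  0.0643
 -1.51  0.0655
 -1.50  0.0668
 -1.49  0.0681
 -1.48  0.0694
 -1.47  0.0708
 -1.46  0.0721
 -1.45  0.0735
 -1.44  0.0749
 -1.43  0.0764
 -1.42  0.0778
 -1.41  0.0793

0.0606

σ√T = 0.2 × 0.8165 = 0.1633
d₁ = [ln(150/200) + (0.071 + ½·0.2²)·0.6667] / (σ√T) = (-0.2877 + 0.0607) / 0.1633 = -1.3902 ⇒ -1.39
d₂ = -1.3902 − 0.1633 = -1.5535 ⇒ -1.55
Risk-neutral Pr[S_T > K] = N(d₂) = N(-1.55) = 0.0606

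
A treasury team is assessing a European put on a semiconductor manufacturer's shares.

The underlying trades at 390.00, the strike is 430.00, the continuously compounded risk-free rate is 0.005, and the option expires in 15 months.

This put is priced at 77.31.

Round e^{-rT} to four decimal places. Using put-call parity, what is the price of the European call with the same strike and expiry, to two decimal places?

exp(−rT) = exp(−0.005·1.25) = 0.9938
Put-call parity: C − P = S − K·e^(−rT) = 390 − 430·0.9938 = 390 − 427.3340 = -37.3340
C = P + (C − P) = 77.31 + (-37.3340) = 39.9760

39.98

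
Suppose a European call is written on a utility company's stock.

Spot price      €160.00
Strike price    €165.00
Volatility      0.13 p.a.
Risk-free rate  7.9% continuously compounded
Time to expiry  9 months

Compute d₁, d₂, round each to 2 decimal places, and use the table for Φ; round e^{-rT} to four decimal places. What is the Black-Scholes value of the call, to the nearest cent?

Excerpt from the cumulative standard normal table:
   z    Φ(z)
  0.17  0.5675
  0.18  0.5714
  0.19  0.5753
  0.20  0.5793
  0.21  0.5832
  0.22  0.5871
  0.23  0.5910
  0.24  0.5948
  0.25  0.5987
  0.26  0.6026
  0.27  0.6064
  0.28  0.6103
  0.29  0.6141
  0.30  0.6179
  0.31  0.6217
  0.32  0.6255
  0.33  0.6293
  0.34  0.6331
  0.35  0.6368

σ√T = 0.13·√0.75 = 0.1126
d₁ = [ln(160/165) + (0.079 + 0.13²/2)·0.75] / 0.1126 = [-0.0308 + 0.0656] / 0.1126 = 0.3092 ≈ 0.31
d₂ = d₁ − σ√T = 0.3092 − 0.1126 = 0.1967 ≈ 0.20
exp(−rT) = exp(−0.079·0.75) = 0.9425
C = 160·N(0.31) − 165·0.9425·N(0.20) = 160·0.6217 − 165·0.9425·0.5793 = 99.4720 − 90.0884 = 9.3836

€9.38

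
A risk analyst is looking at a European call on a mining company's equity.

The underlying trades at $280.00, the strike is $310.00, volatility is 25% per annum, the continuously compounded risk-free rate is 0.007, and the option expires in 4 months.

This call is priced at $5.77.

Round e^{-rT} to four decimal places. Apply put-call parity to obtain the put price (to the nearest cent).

exp(−rT) = exp(−0.007·0.3333) = 0.9977
Put-call parity: C − P = S − K·e^(−rT) = 280 − 310·0.9977 = 280 − 309.2870 = -29.2870
P = C − (C − P) = 5.77 − (-29.2870) = 35.0570

$35.06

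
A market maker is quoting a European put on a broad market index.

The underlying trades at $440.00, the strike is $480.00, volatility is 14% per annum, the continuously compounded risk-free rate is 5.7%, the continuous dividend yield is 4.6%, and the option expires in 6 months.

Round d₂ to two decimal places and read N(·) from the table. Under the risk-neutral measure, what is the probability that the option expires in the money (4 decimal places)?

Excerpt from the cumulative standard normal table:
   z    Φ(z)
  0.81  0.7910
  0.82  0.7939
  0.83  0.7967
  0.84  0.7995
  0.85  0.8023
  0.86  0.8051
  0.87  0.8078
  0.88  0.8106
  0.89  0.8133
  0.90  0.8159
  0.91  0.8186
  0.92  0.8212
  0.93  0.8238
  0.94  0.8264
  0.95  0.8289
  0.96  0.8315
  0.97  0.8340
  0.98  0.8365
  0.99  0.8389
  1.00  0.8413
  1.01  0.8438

0.8078

T = 0.5;  σ√T = 0.0990
d₁ = [ln(440/480) + (0.057 − 0.046 + 0.14²/2)·0.5] / 0.0990 = [-0.0870 + 0.0104] / 0.0990 = -0.7739 → -0.77
d₂ = d₁ − σ√T = -0.7739 − 0.0990 = -0.8729 → -0.87
Risk-neutral Pr[S_T < K] = N(−d₂) = N(0.87) = 0.8078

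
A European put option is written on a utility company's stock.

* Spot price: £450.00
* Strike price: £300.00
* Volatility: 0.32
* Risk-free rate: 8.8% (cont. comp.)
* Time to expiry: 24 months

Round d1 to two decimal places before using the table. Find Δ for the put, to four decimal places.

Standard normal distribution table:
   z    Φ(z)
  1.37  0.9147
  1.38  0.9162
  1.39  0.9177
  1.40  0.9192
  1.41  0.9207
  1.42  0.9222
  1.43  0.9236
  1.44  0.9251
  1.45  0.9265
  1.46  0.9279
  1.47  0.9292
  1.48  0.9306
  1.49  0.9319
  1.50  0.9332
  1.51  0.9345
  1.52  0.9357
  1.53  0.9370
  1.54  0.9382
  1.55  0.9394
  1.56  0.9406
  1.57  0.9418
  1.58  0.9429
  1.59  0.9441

σ√T = 0.32 × 1.4142 = 0.4525
ln(S/K) + (r + σ²/2)T = ln(450/300) + (0.088 + 0.32²/2)·2 = 0.4055 + 0.2784 = 0.6839
d₁ = 0.6839 / 0.4525 = 1.5111 ≈ 1.51
N(d₁) = N(1.51) = 0.9345
Δ_put = N(d₁) − 1 = 0.9345 − 1 = -0.0655

-0.0655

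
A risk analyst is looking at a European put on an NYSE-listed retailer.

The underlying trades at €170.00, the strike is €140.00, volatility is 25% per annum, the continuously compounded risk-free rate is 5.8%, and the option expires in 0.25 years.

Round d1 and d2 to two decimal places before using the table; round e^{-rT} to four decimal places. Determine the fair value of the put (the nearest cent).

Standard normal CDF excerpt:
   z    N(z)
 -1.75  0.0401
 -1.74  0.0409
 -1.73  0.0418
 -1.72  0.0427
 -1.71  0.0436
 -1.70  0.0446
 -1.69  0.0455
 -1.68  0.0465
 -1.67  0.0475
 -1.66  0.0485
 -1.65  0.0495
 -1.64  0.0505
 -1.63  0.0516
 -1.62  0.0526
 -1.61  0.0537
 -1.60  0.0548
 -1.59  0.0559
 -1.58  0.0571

σ√T = 0.25·√0.25 = 0.1250
d₁ = [ln(170/140) + (0.058 + 0.25²/2)·0.25] / 0.1250 = [0.1942 + 0.0223] / 0.1250 = 1.7317 ⇒ 1.73
d₂ = d₁ − σ√T = 1.7317 − 0.1250 = 1.6067 ⇒ 1.61
e^(−rT) = e^(−0.058·0.25) = 0.9856
P = 140·0.9856·N(-1.61) − 170·N(-1.73) = 140·0.9856·0.0537 − 170·0.0418 = 7.4097 − 7.1060 = 0.3037

€0.30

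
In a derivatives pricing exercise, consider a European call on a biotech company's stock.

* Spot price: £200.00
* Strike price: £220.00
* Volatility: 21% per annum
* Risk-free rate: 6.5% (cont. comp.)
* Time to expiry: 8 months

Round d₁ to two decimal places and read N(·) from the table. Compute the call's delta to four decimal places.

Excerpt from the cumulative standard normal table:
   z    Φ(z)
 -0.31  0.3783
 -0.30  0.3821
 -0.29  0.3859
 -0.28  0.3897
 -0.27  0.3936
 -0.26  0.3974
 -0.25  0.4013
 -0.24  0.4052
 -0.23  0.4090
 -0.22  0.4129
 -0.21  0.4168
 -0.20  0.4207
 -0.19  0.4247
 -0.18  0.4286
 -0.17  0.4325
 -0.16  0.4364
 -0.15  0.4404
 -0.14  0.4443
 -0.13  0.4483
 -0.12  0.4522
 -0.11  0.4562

σ√T = 0.21·√0.6667 = 0.1715
d₁ = [ln(200/220) + (0.065 + 0.21²/2)·0.6667] / 0.1715 = [-0.0953 + 0.0580] / 0.1715 = -0.2174 ⇒ -0.22
N(d₁) = N(-0.22) = 0.4129
Δ_call = N(d₁) = 0.4129

0.4129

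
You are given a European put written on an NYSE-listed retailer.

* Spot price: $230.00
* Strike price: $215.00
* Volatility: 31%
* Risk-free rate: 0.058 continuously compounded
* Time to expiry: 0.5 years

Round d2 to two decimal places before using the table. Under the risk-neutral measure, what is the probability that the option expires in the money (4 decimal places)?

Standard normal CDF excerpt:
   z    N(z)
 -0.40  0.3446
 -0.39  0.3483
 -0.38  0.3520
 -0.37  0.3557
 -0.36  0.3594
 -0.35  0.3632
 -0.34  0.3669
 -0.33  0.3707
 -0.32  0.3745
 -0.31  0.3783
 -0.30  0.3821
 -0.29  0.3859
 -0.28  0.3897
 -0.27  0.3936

0.3707

σ√T = 0.31 × 0.7071 = 0.2192
d₁ = [ln(230/215) + (0.058 + 0.31²/2)·0.5] / 0.2192 = [0.0674 + 0.0530] / 0.2192 = 0.5496 ≈ 0.55
d₂ = d₁ − σ√T = 0.5496 − 0.2192 = 0.3304 ≈ 0.33
Risk-neutral Pr[S_T < K] = N(−d₂) = N(-0.33) = 0.3707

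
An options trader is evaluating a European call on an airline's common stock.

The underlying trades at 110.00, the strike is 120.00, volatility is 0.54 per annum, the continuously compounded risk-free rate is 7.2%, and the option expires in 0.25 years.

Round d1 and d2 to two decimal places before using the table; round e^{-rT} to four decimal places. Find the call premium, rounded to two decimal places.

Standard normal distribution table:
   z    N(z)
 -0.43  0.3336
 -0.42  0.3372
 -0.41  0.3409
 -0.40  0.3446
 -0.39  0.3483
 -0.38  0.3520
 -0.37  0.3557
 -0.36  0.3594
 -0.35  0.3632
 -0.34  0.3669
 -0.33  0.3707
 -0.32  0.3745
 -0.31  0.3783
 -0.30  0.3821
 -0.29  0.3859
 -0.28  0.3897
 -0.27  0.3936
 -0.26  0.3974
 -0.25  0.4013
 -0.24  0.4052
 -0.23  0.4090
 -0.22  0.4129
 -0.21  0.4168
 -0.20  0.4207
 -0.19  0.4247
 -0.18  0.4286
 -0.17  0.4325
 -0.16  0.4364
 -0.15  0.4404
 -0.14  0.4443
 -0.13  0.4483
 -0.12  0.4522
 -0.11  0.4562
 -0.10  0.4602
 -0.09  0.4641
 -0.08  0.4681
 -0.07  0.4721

8.69

T = 0.25;  σ√T = 0.2700
d₁ = [ln(110/120) + (0.072 + ½·0.54²)·0.25] / (σ√T) = (-0.0870 + 0.0544) / 0.2700 = -0.1206 ⇒ -0.12
d₂ = -0.1206 − 0.2700 = -0.3906 ⇒ -0.39
exp(−rT) = exp(−0.072·0.25) = 0.9822
N(d₁) = N(-0.12) = 0.4522;  N(d₂) = N(-0.39) = 0.3483
C = 110·0.4522 − 120·0.9822·0.3483 = 49.7420 − 41.0520 = 8.6900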